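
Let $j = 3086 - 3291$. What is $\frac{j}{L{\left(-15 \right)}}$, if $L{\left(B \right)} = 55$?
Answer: $- \frac{41}{11} \approx -3.7273$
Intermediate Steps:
$j = -205$ ($j = 3086 - 3291 = -205$)
$\frac{j}{L{\left(-15 \right)}} = - \frac{205}{55} = \left(-205\right) \frac{1}{55} = - \frac{41}{11}$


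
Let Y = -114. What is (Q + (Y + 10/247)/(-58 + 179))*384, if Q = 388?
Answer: 4442115072/29887 ≈ 1.4863e+5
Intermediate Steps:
(Q + (Y + 10/247)/(-58 + 179))*384 = (388 + (-114 + 10/247)/(-58 + 179))*384 = (388 + (-114 + 10*(1/247))/121)*384 = (388 + (-114 + 10/247)*(1/121))*384 = (388 - 28148/247*1/121)*384 = (388 - 28148/29887)*384 = (11568008/29887)*384 = 4442115072/29887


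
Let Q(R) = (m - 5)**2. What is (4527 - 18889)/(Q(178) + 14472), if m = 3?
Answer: -7181/7238 ≈ -0.99212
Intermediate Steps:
Q(R) = 4 (Q(R) = (3 - 5)**2 = (-2)**2 = 4)
(4527 - 18889)/(Q(178) + 14472) = (4527 - 18889)/(4 + 14472) = -14362/14476 = -14362*1/14476 = -7181/7238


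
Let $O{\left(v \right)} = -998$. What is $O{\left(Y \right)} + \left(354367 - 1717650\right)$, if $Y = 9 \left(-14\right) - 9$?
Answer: $-1364281$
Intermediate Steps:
$Y = -135$ ($Y = -126 - 9 = -135$)
$O{\left(Y \right)} + \left(354367 - 1717650\right) = -998 + \left(354367 - 1717650\right) = -998 - 1363283 = -1364281$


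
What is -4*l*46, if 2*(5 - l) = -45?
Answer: -5060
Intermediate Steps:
l = 55/2 (l = 5 - ½*(-45) = 5 + 45/2 = 55/2 ≈ 27.500)
-4*l*46 = -4*55/2*46 = -110*46 = -5060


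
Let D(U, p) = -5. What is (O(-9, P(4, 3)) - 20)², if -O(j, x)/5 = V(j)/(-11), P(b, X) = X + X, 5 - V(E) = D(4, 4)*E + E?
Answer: 140625/121 ≈ 1162.2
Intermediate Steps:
V(E) = 5 + 4*E (V(E) = 5 - (-5*E + E) = 5 - (-4)*E = 5 + 4*E)
P(b, X) = 2*X
O(j, x) = 25/11 + 20*j/11 (O(j, x) = -5*(5 + 4*j)/(-11) = -5*(5 + 4*j)*(-1)/11 = -5*(-5/11 - 4*j/11) = 25/11 + 20*j/11)
(O(-9, P(4, 3)) - 20)² = ((25/11 + (20/11)*(-9)) - 20)² = ((25/11 - 180/11) - 20)² = (-155/11 - 20)² = (-375/11)² = 140625/121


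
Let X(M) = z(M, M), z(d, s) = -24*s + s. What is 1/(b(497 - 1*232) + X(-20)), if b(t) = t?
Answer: 1/725 ≈ 0.0013793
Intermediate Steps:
z(d, s) = -23*s
X(M) = -23*M
1/(b(497 - 1*232) + X(-20)) = 1/((497 - 1*232) - 23*(-20)) = 1/((497 - 232) + 460) = 1/(265 + 460) = 1/725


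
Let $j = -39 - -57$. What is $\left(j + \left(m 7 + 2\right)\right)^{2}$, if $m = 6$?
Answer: $3844$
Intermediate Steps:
$j = 18$ ($j = -39 + 57 = 18$)
$\left(j + \left(m 7 + 2\right)\right)^{2} = \left(18 + \left(6 \cdot 7 + 2\right)\right)^{2} = \left(18 + \left(42 + 2\right)\right)^{2} = \left(18 + 44\right)^{2} = 62^{2} = 3844$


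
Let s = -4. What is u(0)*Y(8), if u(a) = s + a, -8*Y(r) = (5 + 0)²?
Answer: 25/2 ≈ 12.500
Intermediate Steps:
Y(r) = -25/8 (Y(r) = -(5 + 0)²/8 = -⅛*5² = -⅛*25 = -25/8)
u(a) = -4 + a
u(0)*Y(8) = (-4 + 0)*(-25/8) = -4*(-25/8) = 25/2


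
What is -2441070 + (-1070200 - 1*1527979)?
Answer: -5039249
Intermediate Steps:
-2441070 + (-1070200 - 1*1527979) = -2441070 + (-1070200 - 1527979) = -2441070 - 2598179 = -5039249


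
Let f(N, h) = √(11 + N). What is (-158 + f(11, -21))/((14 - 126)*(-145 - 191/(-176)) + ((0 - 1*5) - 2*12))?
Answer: -869/88492 + 11*√22/176984 ≈ -0.0095286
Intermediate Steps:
(-158 + f(11, -21))/((14 - 126)*(-145 - 191/(-176)) + ((0 - 1*5) - 2*12)) = (-158 + √(11 + 11))/((14 - 126)*(-145 - 191/(-176)) + ((0 - 1*5) - 2*12)) = (-158 + √22)/(-112*(-145 - 191*(-1/176)) + ((0 - 5) - 24)) = (-158 + √22)/(-112*(-145 + 191/176) + (-5 - 24)) = (-158 + √22)/(-112*(-25329/176) - 29) = (-158 + √22)/(177303/11 - 29) = (-158 + √22)/(176984/11) = (-158 + √22)*(11/176984) = -869/88492 + 11*√22/176984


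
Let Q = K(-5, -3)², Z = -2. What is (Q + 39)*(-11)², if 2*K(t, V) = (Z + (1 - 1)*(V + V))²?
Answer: 5203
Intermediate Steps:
K(t, V) = 2 (K(t, V) = (-2 + (1 - 1)*(V + V))²/2 = (-2 + 0*(2*V))²/2 = (-2 + 0)²/2 = (½)*(-2)² = (½)*4 = 2)
Q = 4 (Q = 2² = 4)
(Q + 39)*(-11)² = (4 + 39)*(-11)² = 43*121 = 5203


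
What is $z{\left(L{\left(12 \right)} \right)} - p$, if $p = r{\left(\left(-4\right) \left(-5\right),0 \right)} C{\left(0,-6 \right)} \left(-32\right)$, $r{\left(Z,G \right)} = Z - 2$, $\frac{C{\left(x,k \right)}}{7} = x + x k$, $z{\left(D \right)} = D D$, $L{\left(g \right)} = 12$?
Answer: $144$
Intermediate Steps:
$z{\left(D \right)} = D^{2}$
$C{\left(x,k \right)} = 7 x + 7 k x$ ($C{\left(x,k \right)} = 7 \left(x + x k\right) = 7 \left(x + k x\right) = 7 x + 7 k x$)
$r{\left(Z,G \right)} = -2 + Z$ ($r{\left(Z,G \right)} = Z - 2 = -2 + Z$)
$p = 0$ ($p = \left(-2 - -20\right) 7 \cdot 0 \left(1 - 6\right) \left(-32\right) = \left(-2 + 20\right) 7 \cdot 0 \left(-5\right) \left(-32\right) = 18 \cdot 0 \left(-32\right) = 0 \left(-32\right) = 0$)
$z{\left(L{\left(12 \right)} \right)} - p = 12^{2} - 0 = 144 + 0 = 144$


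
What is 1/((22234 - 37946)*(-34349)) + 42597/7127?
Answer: 22989238321463/3846381234976 ≈ 5.9769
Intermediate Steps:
1/((22234 - 37946)*(-34349)) + 42597/7127 = -1/34349/(-15712) + 42597*(1/7127) = -1/15712*(-1/34349) + 42597/7127 = 1/539691488 + 42597/7127 = 22989238321463/3846381234976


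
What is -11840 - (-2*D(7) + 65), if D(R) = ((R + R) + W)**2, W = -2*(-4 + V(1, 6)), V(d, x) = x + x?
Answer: -11897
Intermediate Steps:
V(d, x) = 2*x
W = -16 (W = -2*(-4 + 2*6) = -2*(-4 + 12) = -2*8 = -16)
D(R) = (-16 + 2*R)**2 (D(R) = ((R + R) - 16)**2 = (2*R - 16)**2 = (-16 + 2*R)**2)
-11840 - (-2*D(7) + 65) = -11840 - (-8*(-8 + 7)**2 + 65) = -11840 - (-8*(-1)**2 + 65) = -11840 - (-8 + 65) = -11840 - 1*57 = -11840 - 57 = -11897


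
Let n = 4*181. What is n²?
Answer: 524176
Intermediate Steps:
n = 724
n² = 724² = 524176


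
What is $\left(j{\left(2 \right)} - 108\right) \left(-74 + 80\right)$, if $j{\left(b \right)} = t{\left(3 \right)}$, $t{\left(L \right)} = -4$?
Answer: $-672$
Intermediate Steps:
$j{\left(b \right)} = -4$
$\left(j{\left(2 \right)} - 108\right) \left(-74 + 80\right) = \left(-4 - 108\right) \left(-74 + 80\right) = \left(-112\right) 6 = -672$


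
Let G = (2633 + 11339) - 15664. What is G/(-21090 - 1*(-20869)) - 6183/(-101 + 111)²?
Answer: -1197243/22100 ≈ -54.174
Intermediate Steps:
G = -1692 (G = 13972 - 15664 = -1692)
G/(-21090 - 1*(-20869)) - 6183/(-101 + 111)² = -1692/(-21090 - 1*(-20869)) - 6183/(-101 + 111)² = -1692/(-21090 + 20869) - 6183/(10²) = -1692/(-221) - 6183/100 = -1692*(-1/221) - 6183*1/100 = 1692/221 - 6183/100 = -1197243/22100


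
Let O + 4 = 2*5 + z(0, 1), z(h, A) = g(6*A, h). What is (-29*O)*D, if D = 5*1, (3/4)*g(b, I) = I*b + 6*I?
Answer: -870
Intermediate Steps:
g(b, I) = 8*I + 4*I*b/3 (g(b, I) = 4*(I*b + 6*I)/3 = 4*(6*I + I*b)/3 = 8*I + 4*I*b/3)
D = 5
z(h, A) = 4*h*(6 + 6*A)/3
O = 6 (O = -4 + (2*5 + 8*0*(1 + 1)) = -4 + (10 + 8*0*2) = -4 + (10 + 0) = -4 + 10 = 6)
(-29*O)*D = -29*6*5 = -174*5 = -870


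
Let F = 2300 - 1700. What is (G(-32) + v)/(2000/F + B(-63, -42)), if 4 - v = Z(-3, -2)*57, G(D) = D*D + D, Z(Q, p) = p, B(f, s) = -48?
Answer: -1665/67 ≈ -24.851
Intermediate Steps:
F = 600
G(D) = D + D² (G(D) = D² + D = D + D²)
v = 118 (v = 4 - (-2)*57 = 4 - 1*(-114) = 4 + 114 = 118)
(G(-32) + v)/(2000/F + B(-63, -42)) = (-32*(1 - 32) + 118)/(2000/600 - 48) = (-32*(-31) + 118)/(2000*(1/600) - 48) = (992 + 118)/(10/3 - 48) = 1110/(-134/3) = 1110*(-3/134) = -1665/67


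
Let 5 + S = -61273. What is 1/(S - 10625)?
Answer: -1/71903 ≈ -1.3908e-5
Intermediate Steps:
S = -61278 (S = -5 - 61273 = -61278)
1/(S - 10625) = 1/(-61278 - 10625) = 1/(-71903) = -1/71903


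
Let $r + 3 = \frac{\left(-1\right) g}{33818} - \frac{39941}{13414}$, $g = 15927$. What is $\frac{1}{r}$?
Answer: $- \frac{113408663}{731318368} \approx -0.15507$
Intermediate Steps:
$r = - \frac{731318368}{113408663}$ ($r = -3 - \left(\frac{39941}{13414} - \frac{\left(-1\right) 15927}{33818}\right) = -3 - \frac{391092379}{113408663} = - \frac{731318368}{113408663} \approx -6.4485$)
$\frac{1}{r} = \frac{1}{- \frac{731318368}{113408663}} = - \frac{113408663}{731318368}$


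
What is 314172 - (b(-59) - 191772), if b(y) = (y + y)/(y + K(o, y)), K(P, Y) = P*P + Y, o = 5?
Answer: 47052674/93 ≈ 5.0594e+5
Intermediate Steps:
K(P, Y) = Y + P**2 (K(P, Y) = P**2 + Y = Y + P**2)
b(y) = 2*y/(25 + 2*y) (b(y) = (y + y)/(y + (y + 5**2)) = (2*y)/(y + (y + 25)) = (2*y)/(y + (25 + y)) = (2*y)/(25 + 2*y) = 2*y/(25 + 2*y))
314172 - (b(-59) - 191772) = 314172 - (2*(-59)/(25 + 2*(-59)) - 191772) = 314172 - (2*(-59)/(25 - 118) - 191772) = 314172 - (2*(-59)/(-93) - 191772) = 314172 - (2*(-59)*(-1/93) - 191772) = 314172 - (118/93 - 191772) = 314172 - 1*(-17834678/93) = 314172 + 17834678/93 = 47052674/93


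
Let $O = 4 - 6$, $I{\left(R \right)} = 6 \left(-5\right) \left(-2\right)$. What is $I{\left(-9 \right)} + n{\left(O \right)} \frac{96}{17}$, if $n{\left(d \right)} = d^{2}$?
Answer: $\frac{1404}{17} \approx 82.588$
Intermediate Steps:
$I{\left(R \right)} = 60$ ($I{\left(R \right)} = \left(-30\right) \left(-2\right) = 60$)
$O = -2$ ($O = 4 - 6 = -2$)
$I{\left(-9 \right)} + n{\left(O \right)} \frac{96}{17} = 60 + \left(-2\right)^{2} \cdot \frac{96}{17} = 60 + 4 \cdot 96 \cdot \frac{1}{17} = 60 + 4 \cdot \frac{96}{17} = 60 + \frac{384}{17} = \frac{1404}{17}$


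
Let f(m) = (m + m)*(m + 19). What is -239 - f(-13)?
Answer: -83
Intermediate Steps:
f(m) = 2*m*(19 + m) (f(m) = (2*m)*(19 + m) = 2*m*(19 + m))
-239 - f(-13) = -239 - 2*(-13)*(19 - 13) = -239 - 2*(-13)*6 = -239 - 1*(-156) = -239 + 156 = -83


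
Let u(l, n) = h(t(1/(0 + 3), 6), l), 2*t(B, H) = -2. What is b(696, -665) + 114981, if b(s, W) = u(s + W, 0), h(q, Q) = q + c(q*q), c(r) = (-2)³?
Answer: 114972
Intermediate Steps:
t(B, H) = -1 (t(B, H) = (½)*(-2) = -1)
c(r) = -8
h(q, Q) = -8 + q (h(q, Q) = q - 8 = -8 + q)
u(l, n) = -9 (u(l, n) = -8 - 1 = -9)
b(s, W) = -9
b(696, -665) + 114981 = -9 + 114981 = 114972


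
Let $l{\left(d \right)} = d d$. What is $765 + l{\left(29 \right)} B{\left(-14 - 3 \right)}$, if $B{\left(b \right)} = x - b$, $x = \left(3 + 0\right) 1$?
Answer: $17585$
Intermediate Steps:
$x = 3$ ($x = 3 \cdot 1 = 3$)
$l{\left(d \right)} = d^{2}$
$B{\left(b \right)} = 3 - b$
$765 + l{\left(29 \right)} B{\left(-14 - 3 \right)} = 765 + 29^{2} \left(3 - \left(-14 - 3\right)\right) = 765 + 841 \left(3 - \left(-14 - 3\right)\right) = 765 + 841 \left(3 - -17\right) = 765 + 841 \left(3 + 17\right) = 765 + 841 \cdot 20 = 765 + 16820 = 17585$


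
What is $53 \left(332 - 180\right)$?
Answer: $8056$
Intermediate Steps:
$53 \left(332 - 180\right) = 53 \cdot 152 = 8056$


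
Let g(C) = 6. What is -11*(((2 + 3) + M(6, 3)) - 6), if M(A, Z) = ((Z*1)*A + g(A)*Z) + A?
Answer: -451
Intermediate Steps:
M(A, Z) = A + 6*Z + A*Z (M(A, Z) = ((Z*1)*A + 6*Z) + A = (Z*A + 6*Z) + A = (A*Z + 6*Z) + A = (6*Z + A*Z) + A = A + 6*Z + A*Z)
-11*(((2 + 3) + M(6, 3)) - 6) = -11*(((2 + 3) + (6 + 6*3 + 6*3)) - 6) = -11*((5 + (6 + 18 + 18)) - 6) = -11*((5 + 42) - 6) = -11*(47 - 6) = -11*41 = -451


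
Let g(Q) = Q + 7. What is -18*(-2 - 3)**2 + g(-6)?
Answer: -449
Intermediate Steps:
g(Q) = 7 + Q
-18*(-2 - 3)**2 + g(-6) = -18*(-2 - 3)**2 + (7 - 6) = -18*(-5)**2 + 1 = -18*25 + 1 = -450 + 1 = -449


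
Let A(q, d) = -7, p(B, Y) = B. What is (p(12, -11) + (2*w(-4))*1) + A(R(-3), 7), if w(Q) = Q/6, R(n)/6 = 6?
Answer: 11/3 ≈ 3.6667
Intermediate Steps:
R(n) = 36 (R(n) = 6*6 = 36)
w(Q) = Q/6 (w(Q) = Q*(⅙) = Q/6)
(p(12, -11) + (2*w(-4))*1) + A(R(-3), 7) = (12 + (2*((⅙)*(-4)))*1) - 7 = (12 + (2*(-⅔))*1) - 7 = (12 - 4/3*1) - 7 = (12 - 4/3) - 7 = 32/3 - 7 = 11/3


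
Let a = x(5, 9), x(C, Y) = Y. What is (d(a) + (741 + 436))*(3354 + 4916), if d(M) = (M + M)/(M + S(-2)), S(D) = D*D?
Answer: 126688130/13 ≈ 9.7452e+6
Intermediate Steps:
a = 9
S(D) = D²
d(M) = 2*M/(4 + M) (d(M) = (M + M)/(M + (-2)²) = (2*M)/(M + 4) = (2*M)/(4 + M) = 2*M/(4 + M))
(d(a) + (741 + 436))*(3354 + 4916) = (2*9/(4 + 9) + (741 + 436))*(3354 + 4916) = (2*9/13 + 1177)*8270 = (2*9*(1/13) + 1177)*8270 = (18/13 + 1177)*8270 = (15319/13)*8270 = 126688130/13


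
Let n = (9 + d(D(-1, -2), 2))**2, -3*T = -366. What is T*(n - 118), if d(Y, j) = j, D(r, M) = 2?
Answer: 366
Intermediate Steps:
T = 122 (T = -1/3*(-366) = 122)
n = 121 (n = (9 + 2)**2 = 11**2 = 121)
T*(n - 118) = 122*(121 - 118) = 122*3 = 366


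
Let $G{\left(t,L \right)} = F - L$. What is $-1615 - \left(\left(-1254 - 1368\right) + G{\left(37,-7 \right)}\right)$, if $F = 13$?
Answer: $987$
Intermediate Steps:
$G{\left(t,L \right)} = 13 - L$
$-1615 - \left(\left(-1254 - 1368\right) + G{\left(37,-7 \right)}\right) = -1615 - \left(\left(-1254 - 1368\right) + \left(13 - -7\right)\right) = -1615 - \left(-2622 + \left(13 + 7\right)\right) = -1615 - \left(-2622 + 20\right) = -1615 - -2602 = -1615 + 2602 = 987$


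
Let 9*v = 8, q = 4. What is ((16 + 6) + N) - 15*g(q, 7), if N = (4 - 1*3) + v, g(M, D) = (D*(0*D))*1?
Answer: 215/9 ≈ 23.889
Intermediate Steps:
v = 8/9 (v = (1/9)*8 = 8/9 ≈ 0.88889)
g(M, D) = 0 (g(M, D) = (D*0)*1 = 0*1 = 0)
N = 17/9 (N = (4 - 1*3) + 8/9 = (4 - 3) + 8/9 = 1 + 8/9 = 17/9 ≈ 1.8889)
((16 + 6) + N) - 15*g(q, 7) = ((16 + 6) + 17/9) - 15*0 = (22 + 17/9) + 0 = 215/9 + 0 = 215/9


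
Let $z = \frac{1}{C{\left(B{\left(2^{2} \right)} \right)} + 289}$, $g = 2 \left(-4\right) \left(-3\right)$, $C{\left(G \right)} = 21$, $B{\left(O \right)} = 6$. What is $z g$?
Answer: $\frac{12}{155} \approx 0.077419$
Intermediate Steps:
$g = 24$ ($g = \left(-8\right) \left(-3\right) = 24$)
$z = \frac{1}{310}$ ($z = \frac{1}{21 + 289} = \frac{1}{310} \approx 0.0032258$)
$z g = \frac{1}{310} \cdot 24 = \frac{12}{155}$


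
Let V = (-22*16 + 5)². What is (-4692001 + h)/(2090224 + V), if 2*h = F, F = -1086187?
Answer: -10470189/4421266 ≈ -2.3681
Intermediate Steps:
h = -1086187/2 (h = (½)*(-1086187) = -1086187/2 ≈ -5.4309e+5)
V = 120409 (V = (-352 + 5)² = (-347)² = 120409)
(-4692001 + h)/(2090224 + V) = (-4692001 - 1086187/2)/(2090224 + 120409) = -10470189/2/2210633 = -10470189/2*1/2210633 = -10470189/4421266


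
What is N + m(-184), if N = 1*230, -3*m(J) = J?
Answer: 874/3 ≈ 291.33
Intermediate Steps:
m(J) = -J/3
N = 230
N + m(-184) = 230 - ⅓*(-184) = 230 + 184/3 = 874/3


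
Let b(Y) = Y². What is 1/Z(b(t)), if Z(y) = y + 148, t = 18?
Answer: 1/472 ≈ 0.0021186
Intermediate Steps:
Z(y) = 148 + y
1/Z(b(t)) = 1/(148 + 18²) = 1/(148 + 324) = 1/472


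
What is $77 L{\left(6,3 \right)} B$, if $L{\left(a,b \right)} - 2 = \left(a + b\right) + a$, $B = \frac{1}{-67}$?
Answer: $- \frac{1309}{67} \approx -19.537$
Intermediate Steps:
$B = - \frac{1}{67} \approx -0.014925$
$L{\left(a,b \right)} = 2 + b + 2 a$ ($L{\left(a,b \right)} = 2 + \left(\left(a + b\right) + a\right) = 2 + \left(b + 2 a\right) = 2 + b + 2 a$)
$77 L{\left(6,3 \right)} B = 77 \left(2 + 3 + 2 \cdot 6\right) \left(- \frac{1}{67}\right) = 77 \left(2 + 3 + 12\right) \left(- \frac{1}{67}\right) = 77 \cdot 17 \left(- \frac{1}{67}\right) = 1309 \left(- \frac{1}{67}\right) = - \frac{1309}{67}$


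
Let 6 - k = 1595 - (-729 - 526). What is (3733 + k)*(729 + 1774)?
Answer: 2225167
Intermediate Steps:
k = -2844 (k = 6 - (1595 - (-729 - 526)) = 6 - (1595 - 1*(-1255)) = 6 - (1595 + 1255) = 6 - 1*2850 = 6 - 2850 = -2844)
(3733 + k)*(729 + 1774) = (3733 - 2844)*(729 + 1774) = 889*2503 = 2225167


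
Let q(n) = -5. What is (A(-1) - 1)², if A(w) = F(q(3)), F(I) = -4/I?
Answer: 1/25 ≈ 0.040000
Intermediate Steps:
A(w) = ⅘ (A(w) = -4/(-5) = -4*(-⅕) = ⅘)
(A(-1) - 1)² = (⅘ - 1)² = (-⅕)² = 1/25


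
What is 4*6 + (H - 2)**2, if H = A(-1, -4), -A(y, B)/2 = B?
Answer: 60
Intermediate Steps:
A(y, B) = -2*B
H = 8 (H = -2*(-4) = 8)
4*6 + (H - 2)**2 = 4*6 + (8 - 2)**2 = 24 + 6**2 = 24 + 36 = 60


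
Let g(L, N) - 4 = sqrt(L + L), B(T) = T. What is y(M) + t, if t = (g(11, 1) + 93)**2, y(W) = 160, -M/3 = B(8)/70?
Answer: 9591 + 194*sqrt(22) ≈ 10501.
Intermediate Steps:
g(L, N) = 4 + sqrt(2)*sqrt(L) (g(L, N) = 4 + sqrt(L + L) = 4 + sqrt(2*L) = 4 + sqrt(2)*sqrt(L))
M = -12/35 (M = -24/70 = -3*4/35 = -12/35 ≈ -0.34286)
t = (97 + sqrt(22))**2 (t = ((4 + sqrt(2)*sqrt(11)) + 93)**2 = ((4 + sqrt(22)) + 93)**2 = (97 + sqrt(22))**2 ≈ 10341.)
y(M) + t = 160 + (97 + sqrt(22))**2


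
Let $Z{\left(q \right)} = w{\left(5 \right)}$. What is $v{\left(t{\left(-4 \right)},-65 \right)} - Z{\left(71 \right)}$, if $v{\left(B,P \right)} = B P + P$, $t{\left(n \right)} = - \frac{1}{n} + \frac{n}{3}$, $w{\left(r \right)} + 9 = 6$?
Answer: $\frac{101}{12} \approx 8.4167$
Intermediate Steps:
$w{\left(r \right)} = -3$ ($w{\left(r \right)} = -9 + 6 = -3$)
$Z{\left(q \right)} = -3$
$t{\left(n \right)} = - \frac{1}{n} + \frac{n}{3}$ ($t{\left(n \right)} = - \frac{1}{n} + n \frac{1}{3} = - \frac{1}{n} + \frac{n}{3}$)
$v{\left(B,P \right)} = P + B P$
$v{\left(t{\left(-4 \right)},-65 \right)} - Z{\left(71 \right)} = - 65 \left(1 + \left(- \frac{1}{-4} + \frac{1}{3} \left(-4\right)\right)\right) - -3 = - 65 \left(1 - \frac{13}{12}\right) + 3 = \left(-65\right) \left(- \frac{1}{12}\right) + 3 = \frac{65}{12} + 3 = \frac{101}{12}$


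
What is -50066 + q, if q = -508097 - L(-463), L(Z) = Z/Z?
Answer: -558164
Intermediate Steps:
L(Z) = 1
q = -508098 (q = -508097 - 1*1 = -508097 - 1 = -508098)
-50066 + q = -50066 - 508098 = -558164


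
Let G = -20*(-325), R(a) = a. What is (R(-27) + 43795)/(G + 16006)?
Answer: 21884/11253 ≈ 1.9447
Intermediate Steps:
G = 6500
(R(-27) + 43795)/(G + 16006) = (-27 + 43795)/(6500 + 16006) = 43768/22506 = 43768*(1/22506) = 21884/11253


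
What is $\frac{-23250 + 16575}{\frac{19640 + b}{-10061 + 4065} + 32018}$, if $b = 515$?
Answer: $- \frac{13341100}{63986591} \approx -0.2085$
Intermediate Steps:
$\frac{-23250 + 16575}{\frac{19640 + b}{-10061 + 4065} + 32018} = \frac{-23250 + 16575}{\frac{19640 + 515}{-10061 + 4065} + 32018} = - \frac{6675}{\frac{20155}{-5996} + 32018} = - \frac{6675}{20155 \left(- \frac{1}{5996}\right) + 32018} = - \frac{6675}{- \frac{20155}{5996} + 32018} = - \frac{6675}{\frac{191959773}{5996}} = \left(-6675\right) \frac{5996}{191959773} = - \frac{13341100}{63986591}$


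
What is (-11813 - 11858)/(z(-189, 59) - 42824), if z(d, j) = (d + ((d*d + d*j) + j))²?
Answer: -23671/597270776 ≈ -3.9632e-5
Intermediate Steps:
z(d, j) = (d + j + d² + d*j)² (z(d, j) = (d + ((d² + d*j) + j))² = (d + (j + d² + d*j))² = (d + j + d² + d*j)²)
(-11813 - 11858)/(z(-189, 59) - 42824) = (-11813 - 11858)/((-189 + 59 + (-189)² - 189*59)² - 42824) = -23671/((-189 + 59 + 35721 - 11151)² - 42824) = -23671/(24440² - 42824) = -23671/(597313600 - 42824) = -23671/597270776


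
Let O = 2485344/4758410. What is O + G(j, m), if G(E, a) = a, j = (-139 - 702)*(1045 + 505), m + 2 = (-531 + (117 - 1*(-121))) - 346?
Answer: -1523827733/2379205 ≈ -640.48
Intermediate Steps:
m = -641 (m = -2 + ((-531 + (117 - 1*(-121))) - 346) = -2 + ((-531 + (117 + 121)) - 346) = -2 + ((-531 + 238) - 346) = -2 + (-293 - 346) = -2 - 639 = -641)
j = -1303550 (j = -841*1550 = -1303550)
O = 1242672/2379205 (O = 2485344*(1/4758410) = 1242672/2379205 ≈ 0.52231)
O + G(j, m) = 1242672/2379205 - 641 = -1523827733/2379205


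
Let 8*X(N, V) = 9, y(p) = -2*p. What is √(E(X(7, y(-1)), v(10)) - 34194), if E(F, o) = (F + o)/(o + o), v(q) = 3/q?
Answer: I*√547066/4 ≈ 184.91*I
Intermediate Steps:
X(N, V) = 9/8 (X(N, V) = (⅛)*9 = 9/8)
E(F, o) = (F + o)/(2*o) (E(F, o) = (F + o)/((2*o)) = (F + o)*(1/(2*o)) = (F + o)/(2*o))
√(E(X(7, y(-1)), v(10)) - 34194) = √((9/8 + 3/10)/(2*((3/10))) - 34194) = √((9/8 + 3*(⅒))/(2*((3*(⅒)))) - 34194) = √((9/8 + 3/10)/(2*(3/10)) - 34194) = √((½)*(10/3)*(57/40) - 34194) = √(19/8 - 34194) = √(-273533/8) = I*√547066/4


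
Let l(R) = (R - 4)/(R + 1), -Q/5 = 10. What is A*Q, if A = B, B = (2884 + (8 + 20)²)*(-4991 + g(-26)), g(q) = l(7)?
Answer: 915280625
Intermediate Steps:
Q = -50 (Q = -5*10 = -50)
l(R) = (-4 + R)/(1 + R)
g(q) = 3/8 (g(q) = (-4 + 7)/(1 + 7) = 3/8)
B = -36611225/2 (B = (2884 + (8 + 20)²)*(-4991 + 3/8) = (2884 + 28²)*(-39925/8) = (2884 + 784)*(-39925/8) = 3668*(-39925/8) = -36611225/2 ≈ -1.8306e+7)
A = -36611225/2 ≈ -1.8306e+7
A*Q = -36611225/2*(-50) = 915280625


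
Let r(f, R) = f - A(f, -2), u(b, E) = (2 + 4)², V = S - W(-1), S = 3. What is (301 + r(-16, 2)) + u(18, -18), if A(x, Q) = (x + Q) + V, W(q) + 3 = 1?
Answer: 334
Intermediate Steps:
W(q) = -2 (W(q) = -3 + 1 = -2)
V = 5 (V = 3 - 1*(-2) = 3 + 2 = 5)
u(b, E) = 36 (u(b, E) = 6² = 36)
A(x, Q) = 5 + Q + x (A(x, Q) = (x + Q) + 5 = (Q + x) + 5 = 5 + Q + x)
r(f, R) = -3 (r(f, R) = f - (5 - 2 + f) = f - (3 + f) = f + (-3 - f) = -3)
(301 + r(-16, 2)) + u(18, -18) = (301 - 3) + 36 = 298 + 36 = 334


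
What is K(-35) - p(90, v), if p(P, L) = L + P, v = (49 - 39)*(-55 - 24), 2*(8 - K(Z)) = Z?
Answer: 1451/2 ≈ 725.50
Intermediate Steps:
K(Z) = 8 - Z/2
v = -790 (v = 10*(-79) = -790)
K(-35) - p(90, v) = (8 - ½*(-35)) - (-790 + 90) = (8 + 35/2) - 1*(-700) = 51/2 + 700 = 1451/2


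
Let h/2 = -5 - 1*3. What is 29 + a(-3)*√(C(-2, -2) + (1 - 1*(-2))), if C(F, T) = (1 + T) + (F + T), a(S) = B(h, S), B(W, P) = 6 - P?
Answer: 29 + 9*I*√2 ≈ 29.0 + 12.728*I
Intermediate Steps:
h = -16 (h = 2*(-5 - 1*3) = 2*(-5 - 3) = 2*(-8) = -16)
a(S) = 6 - S
C(F, T) = 1 + F + 2*T
29 + a(-3)*√(C(-2, -2) + (1 - 1*(-2))) = 29 + (6 - 1*(-3))*√((1 - 2 + 2*(-2)) + (1 - 1*(-2))) = 29 + (6 + 3)*√((1 - 2 - 4) + (1 + 2)) = 29 + 9*√(-5 + 3) = 29 + 9*√(-2) = 29 + 9*(I*√2) = 29 + 9*I*√2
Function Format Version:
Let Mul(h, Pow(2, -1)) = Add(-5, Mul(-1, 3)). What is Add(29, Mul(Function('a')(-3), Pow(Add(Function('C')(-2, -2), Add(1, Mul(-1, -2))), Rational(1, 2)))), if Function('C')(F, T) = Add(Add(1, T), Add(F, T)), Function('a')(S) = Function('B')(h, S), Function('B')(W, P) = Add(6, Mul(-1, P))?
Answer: Add(29, Mul(9, I, Pow(2, Rational(1, 2)))) ≈ Add(29.000, Mul(12.728, I))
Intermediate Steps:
h = -16 (h = Mul(2, Add(-5, Mul(-1, 3))) = Mul(2, Add(-5, -3)) = Mul(2, -8) = -16)
Function('a')(S) = Add(6, Mul(-1, S))
Function('C')(F, T) = Add(1, F, Mul(2, T))
Add(29, Mul(Function('a')(-3), Pow(Add(Function('C')(-2, -2), Add(1, Mul(-1, -2))), Rational(1, 2)))) = Add(29, Mul(Add(6, Mul(-1, -3)), Pow(Add(Add(1, -2, Mul(2, -2)), Add(1, Mul(-1, -2))), Rational(1, 2)))) = Add(29, Mul(Add(6, 3), Pow(Add(Add(1, -2, -4), Add(1, 2)), Rational(1, 2)))) = Add(29, Mul(9, Pow(Add(-5, 3), Rational(1, 2)))) = Add(29, Mul(9, Pow(-2, Rational(1, 2)))) = Add(29, Mul(9, Mul(I, Pow(2, Rational(1, 2))))) = Add(29, Mul(9, I, Pow(2, Rational(1, 2))))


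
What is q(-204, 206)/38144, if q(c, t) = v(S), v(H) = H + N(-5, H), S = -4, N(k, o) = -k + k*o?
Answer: 21/38144 ≈ 0.00055055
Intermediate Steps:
v(H) = 5 - 4*H (v(H) = H - 5*(-1 + H) = H + (5 - 5*H) = 5 - 4*H)
q(c, t) = 21 (q(c, t) = 5 - 4*(-4) = 5 + 16 = 21)
q(-204, 206)/38144 = 21/38144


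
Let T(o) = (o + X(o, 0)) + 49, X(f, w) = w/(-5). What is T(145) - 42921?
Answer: -42727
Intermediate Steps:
X(f, w) = -w/5 (X(f, w) = w*(-1/5) = -w/5)
T(o) = 49 + o (T(o) = (o - 1/5*0) + 49 = (o + 0) + 49 = o + 49 = 49 + o)
T(145) - 42921 = (49 + 145) - 42921 = 194 - 42921 = -42727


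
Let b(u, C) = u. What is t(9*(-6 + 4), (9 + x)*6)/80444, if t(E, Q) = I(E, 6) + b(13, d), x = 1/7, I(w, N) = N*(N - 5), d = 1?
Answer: 19/80444 ≈ 0.00023619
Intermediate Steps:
I(w, N) = N*(-5 + N)
x = ⅐ ≈ 0.14286
t(E, Q) = 19 (t(E, Q) = 6*(-5 + 6) + 13 = 6*1 + 13 = 6 + 13 = 19)
t(9*(-6 + 4), (9 + x)*6)/80444 = 19/80444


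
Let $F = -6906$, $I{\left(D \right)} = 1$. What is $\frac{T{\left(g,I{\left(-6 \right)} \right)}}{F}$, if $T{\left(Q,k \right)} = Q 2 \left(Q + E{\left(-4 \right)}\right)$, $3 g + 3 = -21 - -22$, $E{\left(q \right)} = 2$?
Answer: $\frac{8}{31077} \approx 0.00025743$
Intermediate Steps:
$g = - \frac{2}{3}$ ($g = -1 + \frac{-21 - -22}{3} = -1 + \frac{-21 + 22}{3} = -1 + \frac{1}{3} \cdot 1 = -1 + \frac{1}{3} = - \frac{2}{3} \approx -0.66667$)
$T{\left(Q,k \right)} = 2 Q \left(2 + Q\right)$ ($T{\left(Q,k \right)} = Q 2 \left(Q + 2\right) = 2 Q \left(2 + Q\right)$)
$\frac{T{\left(g,I{\left(-6 \right)} \right)}}{F} = \frac{2 \left(- \frac{2}{3}\right) \left(2 - \frac{2}{3}\right)}{-6906} = 2 \left(- \frac{2}{3}\right) \frac{4}{3} \left(- \frac{1}{6906}\right) = \left(- \frac{16}{9}\right) \left(- \frac{1}{6906}\right) = \frac{8}{31077}$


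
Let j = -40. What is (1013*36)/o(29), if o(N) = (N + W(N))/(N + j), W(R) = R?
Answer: -200574/29 ≈ -6916.3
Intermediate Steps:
o(N) = 2*N/(-40 + N) (o(N) = (N + N)/(N - 40) = (2*N)/(-40 + N) = 2*N/(-40 + N))
(1013*36)/o(29) = (1013*36)/((2*29/(-40 + 29))) = 36468/((2*29/(-11))) = 36468/((2*29*(-1/11))) = 36468/(-58/11) = 36468*(-11/58) = -200574/29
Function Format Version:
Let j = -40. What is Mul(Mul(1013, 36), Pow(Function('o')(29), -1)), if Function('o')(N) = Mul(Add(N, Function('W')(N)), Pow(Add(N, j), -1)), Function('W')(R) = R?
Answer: Rational(-200574, 29) ≈ -6916.3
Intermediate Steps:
Function('o')(N) = Mul(2, N, Pow(Add(-40, N), -1)) (Function('o')(N) = Mul(Add(N, N), Pow(Add(N, -40), -1)) = Mul(Mul(2, N), Pow(Add(-40, N), -1)) = Mul(2, N, Pow(Add(-40, N), -1)))
Mul(Mul(1013, 36), Pow(Function('o')(29), -1)) = Mul(Mul(1013, 36), Pow(Mul(2, 29, Pow(Add(-40, 29), -1)), -1)) = Mul(36468, Pow(Mul(2, 29, Pow(-11, -1)), -1)) = Mul(36468, Pow(Mul(2, 29, Rational(-1, 11)), -1)) = Mul(36468, Pow(Rational(-58, 11), -1)) = Mul(36468, Rational(-11, 58)) = Rational(-200574, 29)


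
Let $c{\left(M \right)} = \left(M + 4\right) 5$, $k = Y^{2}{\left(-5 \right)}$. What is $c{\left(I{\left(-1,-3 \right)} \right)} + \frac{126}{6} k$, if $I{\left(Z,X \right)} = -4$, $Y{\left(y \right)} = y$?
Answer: $525$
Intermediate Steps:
$k = 25$ ($k = \left(-5\right)^{2} = 25$)
$c{\left(M \right)} = 20 + 5 M$ ($c{\left(M \right)} = \left(4 + M\right) 5 = 20 + 5 M$)
$c{\left(I{\left(-1,-3 \right)} \right)} + \frac{126}{6} k = \left(20 + 5 \left(-4\right)\right) + \frac{126}{6} \cdot 25 = \left(20 - 20\right) + 126 \cdot \frac{1}{6} \cdot 25 = 0 + 21 \cdot 25 = 0 + 525 = 525$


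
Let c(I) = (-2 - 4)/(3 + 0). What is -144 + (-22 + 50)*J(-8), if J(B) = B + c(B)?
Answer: -424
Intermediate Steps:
c(I) = -2 (c(I) = -6/3 = -6*1/3 = -2)
J(B) = -2 + B (J(B) = B - 2 = -2 + B)
-144 + (-22 + 50)*J(-8) = -144 + (-22 + 50)*(-2 - 8) = -144 + 28*(-10) = -144 - 280 = -424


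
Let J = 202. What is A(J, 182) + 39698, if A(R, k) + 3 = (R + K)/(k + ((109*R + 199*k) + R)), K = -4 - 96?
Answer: 387820167/9770 ≈ 39695.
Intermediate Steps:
K = -100
A(R, k) = -3 + (-100 + R)/(110*R + 200*k) (A(R, k) = -3 + (R - 100)/(k + ((109*R + 199*k) + R)) = -3 + (-100 + R)/(k + (110*R + 199*k)) = -3 + (-100 + R)/(110*R + 200*k))
A(J, 182) + 39698 = (-100 - 600*182 - 329*202)/(10*(11*202 + 20*182)) + 39698 = (-100 - 109200 - 66458)/(10*(2222 + 3640)) + 39698 = (⅒)*(-175758)/5862 + 39698 = (⅒)*(1/5862)*(-175758) + 39698 = -29293/9770 + 39698 = 387820167/9770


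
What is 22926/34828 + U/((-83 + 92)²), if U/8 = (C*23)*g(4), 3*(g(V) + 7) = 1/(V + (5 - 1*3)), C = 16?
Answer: -3195819473/12694806 ≈ -251.74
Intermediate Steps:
g(V) = -7 + 1/(3*(2 + V)) (g(V) = -7 + 1/(3*(V + (5 - 1*3))) = -7 + 1/(3*(V + (5 - 3))) = -7 + 1/(3*(V + 2)) = -7 + 1/(3*(2 + V)))
U = -184000/9 (U = 8*((16*23)*((-41 - 21*4)/(3*(2 + 4)))) = 8*(368*((⅓)*(-41 - 84)/6)) = 8*(368*((⅓)*(⅙)*(-125))) = 8*(368*(-125/18)) = 8*(-23000/9) = -184000/9 ≈ -20444.)
22926/34828 + U/((-83 + 92)²) = 22926/34828 - 184000/(9*(-83 + 92)²) = 22926*(1/34828) - 184000/(9*(9²)) = 11463/17414 - 184000/9/81 = 11463/17414 - 184000/9*1/81 = 11463/17414 - 184000/729 = -3195819473/12694806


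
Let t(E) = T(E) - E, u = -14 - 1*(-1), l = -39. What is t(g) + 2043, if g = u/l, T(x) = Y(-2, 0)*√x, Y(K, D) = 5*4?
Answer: 6128/3 + 20*√3/3 ≈ 2054.2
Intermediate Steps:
Y(K, D) = 20
u = -13 (u = -14 + 1 = -13)
T(x) = 20*√x
g = ⅓ (g = -13/(-39) = -13*(-1/39) = ⅓ ≈ 0.33333)
t(E) = -E + 20*√E (t(E) = 20*√E - E = -E + 20*√E)
t(g) + 2043 = (-1*⅓ + 20*√(⅓)) + 2043 = (-⅓ + 20*(√3/3)) + 2043 = (-⅓ + 20*√3/3) + 2043 = 6128/3 + 20*√3/3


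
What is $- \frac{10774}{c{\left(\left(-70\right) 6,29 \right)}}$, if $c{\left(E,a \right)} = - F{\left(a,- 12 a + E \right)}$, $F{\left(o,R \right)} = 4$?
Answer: $\frac{5387}{2} \approx 2693.5$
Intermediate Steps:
$c{\left(E,a \right)} = -4$ ($c{\left(E,a \right)} = \left(-1\right) 4 = -4$)
$- \frac{10774}{c{\left(\left(-70\right) 6,29 \right)}} = - \frac{10774}{-4} = \left(-10774\right) \left(- \frac{1}{4}\right) = \frac{5387}{2}$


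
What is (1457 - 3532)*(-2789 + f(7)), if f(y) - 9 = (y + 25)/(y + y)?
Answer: 40346300/7 ≈ 5.7638e+6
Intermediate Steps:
f(y) = 9 + (25 + y)/(2*y) (f(y) = 9 + (y + 25)/(y + y) = 9 + (25 + y)/((2*y)) = 9 + (25 + y)*(1/(2*y)) = 9 + (25 + y)/(2*y))
(1457 - 3532)*(-2789 + f(7)) = (1457 - 3532)*(-2789 + (½)*(25 + 19*7)/7) = -2075*(-2789 + (½)*(⅐)*(25 + 133)) = -2075*(-2789 + (½)*(⅐)*158) = -2075*(-2789 + 79/7) = -2075*(-19444/7) = 40346300/7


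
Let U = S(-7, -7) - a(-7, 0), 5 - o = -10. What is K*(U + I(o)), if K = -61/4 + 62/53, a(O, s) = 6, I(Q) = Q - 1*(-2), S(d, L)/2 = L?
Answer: 8955/212 ≈ 42.241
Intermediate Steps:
S(d, L) = 2*L
o = 15 (o = 5 - 1*(-10) = 5 + 10 = 15)
I(Q) = 2 + Q (I(Q) = Q + 2 = 2 + Q)
K = -2985/212 (K = -61*¼ + 62*(1/53) = -61/4 + 62/53 = -2985/212 ≈ -14.080)
U = -20 (U = 2*(-7) - 1*6 = -14 - 6 = -20)
K*(U + I(o)) = -2985*(-20 + (2 + 15))/212 = -2985*(-20 + 17)/212 = -2985/212*(-3) = 8955/212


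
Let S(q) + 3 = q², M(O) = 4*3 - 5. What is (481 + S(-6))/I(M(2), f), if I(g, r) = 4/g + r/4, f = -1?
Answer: 14392/9 ≈ 1599.1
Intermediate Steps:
M(O) = 7 (M(O) = 12 - 5 = 7)
I(g, r) = 4/g + r/4 (I(g, r) = 4/g + r*(¼) = 4/g + r/4)
S(q) = -3 + q²
(481 + S(-6))/I(M(2), f) = (481 + (-3 + (-6)²))/(4/7 + (¼)*(-1)) = (481 + (-3 + 36))/(4*(⅐) - ¼) = (481 + 33)/(4/7 - ¼) = 514/(9/28) = (28/9)*514 = 14392/9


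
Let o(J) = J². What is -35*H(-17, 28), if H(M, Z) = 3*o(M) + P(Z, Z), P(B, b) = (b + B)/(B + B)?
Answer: -30380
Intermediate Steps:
P(B, b) = (B + b)/(2*B) (P(B, b) = (B + b)/((2*B)) = (B + b)*(1/(2*B)) = (B + b)/(2*B))
H(M, Z) = 1 + 3*M² (H(M, Z) = 3*M² + (Z + Z)/(2*Z) = 3*M² + (2*Z)/(2*Z) = 3*M² + 1 = 1 + 3*M²)
-35*H(-17, 28) = -35*(1 + 3*(-17)²) = -35*(1 + 3*289) = -35*(1 + 867) = -35*868 = -30380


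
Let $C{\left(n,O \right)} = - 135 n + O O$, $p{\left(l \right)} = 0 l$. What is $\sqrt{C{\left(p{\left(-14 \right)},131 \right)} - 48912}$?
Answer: $i \sqrt{31751} \approx 178.19 i$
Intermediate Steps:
$p{\left(l \right)} = 0$
$C{\left(n,O \right)} = O^{2} - 135 n$ ($C{\left(n,O \right)} = - 135 n + O^{2} = O^{2} - 135 n$)
$\sqrt{C{\left(p{\left(-14 \right)},131 \right)} - 48912} = \sqrt{\left(131^{2} - 0\right) - 48912} = \sqrt{\left(17161 + 0\right) - 48912} = \sqrt{17161 - 48912} = \sqrt{-31751} = i \sqrt{31751}$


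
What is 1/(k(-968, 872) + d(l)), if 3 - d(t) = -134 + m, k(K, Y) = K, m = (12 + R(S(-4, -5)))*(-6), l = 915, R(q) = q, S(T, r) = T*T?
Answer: -1/663 ≈ -0.0015083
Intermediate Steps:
S(T, r) = T²
m = -168 (m = (12 + (-4)²)*(-6) = (12 + 16)*(-6) = 28*(-6) = -168)
d(t) = 305 (d(t) = 3 - (-134 - 168) = 3 - 1*(-302) = 3 + 302 = 305)
1/(k(-968, 872) + d(l)) = 1/(-968 + 305) = 1/(-663) = -1/663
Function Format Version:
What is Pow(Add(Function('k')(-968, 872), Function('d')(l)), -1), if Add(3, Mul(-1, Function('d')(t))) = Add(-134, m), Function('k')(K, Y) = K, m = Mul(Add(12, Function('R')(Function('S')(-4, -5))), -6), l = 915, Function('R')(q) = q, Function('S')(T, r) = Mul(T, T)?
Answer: Rational(-1, 663) ≈ -0.0015083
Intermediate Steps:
Function('S')(T, r) = Pow(T, 2)
m = -168 (m = Mul(Add(12, Pow(-4, 2)), -6) = Mul(Add(12, 16), -6) = Mul(28, -6) = -168)
Function('d')(t) = 305 (Function('d')(t) = Add(3, Mul(-1, Add(-134, -168))) = Add(3, Mul(-1, -302)) = Add(3, 302) = 305)
Pow(Add(Function('k')(-968, 872), Function('d')(l)), -1) = Pow(Add(-968, 305), -1) = Pow(-663, -1) = Rational(-1, 663)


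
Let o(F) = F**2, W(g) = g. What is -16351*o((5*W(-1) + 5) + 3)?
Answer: -147159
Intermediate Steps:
-16351*o((5*W(-1) + 5) + 3) = -16351*((5*(-1) + 5) + 3)**2 = -16351*((-5 + 5) + 3)**2 = -16351*(0 + 3)**2 = -16351*3**2 = -16351*9 = -147159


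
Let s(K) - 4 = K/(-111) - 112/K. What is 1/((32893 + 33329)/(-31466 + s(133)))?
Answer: -66357661/139662198 ≈ -0.47513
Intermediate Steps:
s(K) = 4 - 112/K - K/111 (s(K) = 4 + (K/(-111) - 112/K) = 4 + (K*(-1/111) - 112/K) = 4 + (-K/111 - 112/K) = 4 + (-112/K - K/111) = 4 - 112/K - K/111)
1/((32893 + 33329)/(-31466 + s(133))) = 1/((32893 + 33329)/(-31466 + (4 - 112/133 - 1/111*133))) = 1/(66222/(-31466 + (4 - 112*1/133 - 133/111))) = 1/(66222/(-31466 + (4 - 16/19 - 133/111))) = 1/(66222/(-31466 + 4133/2109)) = 1/(66222/(-66357661/2109)) = 1/(66222*(-2109/66357661)) = 1/(-139662198/66357661) = -66357661/139662198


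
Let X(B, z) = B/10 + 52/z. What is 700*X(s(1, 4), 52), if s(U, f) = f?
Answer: 980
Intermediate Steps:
X(B, z) = 52/z + B/10 (X(B, z) = B*(⅒) + 52/z = B/10 + 52/z = 52/z + B/10)
700*X(s(1, 4), 52) = 700*(52/52 + (⅒)*4) = 700*(52*(1/52) + ⅖) = 700*(1 + ⅖) = 700*(7/5) = 980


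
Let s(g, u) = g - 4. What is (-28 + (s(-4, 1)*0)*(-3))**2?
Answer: 784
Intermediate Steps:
s(g, u) = -4 + g
(-28 + (s(-4, 1)*0)*(-3))**2 = (-28 + ((-4 - 4)*0)*(-3))**2 = (-28 - 8*0*(-3))**2 = (-28 + 0*(-3))**2 = (-28 + 0)**2 = (-28)**2 = 784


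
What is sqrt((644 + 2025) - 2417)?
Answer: 6*sqrt(7) ≈ 15.875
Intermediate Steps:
sqrt((644 + 2025) - 2417) = sqrt(2669 - 2417) = sqrt(252) = 6*sqrt(7)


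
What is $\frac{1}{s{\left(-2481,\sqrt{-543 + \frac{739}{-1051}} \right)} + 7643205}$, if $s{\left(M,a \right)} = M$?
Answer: $\frac{1}{7640724} \approx 1.3088 \cdot 10^{-7}$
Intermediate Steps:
$\frac{1}{s{\left(-2481,\sqrt{-543 + \frac{739}{-1051}} \right)} + 7643205} = \frac{1}{-2481 + 7643205} = \frac{1}{7640724}$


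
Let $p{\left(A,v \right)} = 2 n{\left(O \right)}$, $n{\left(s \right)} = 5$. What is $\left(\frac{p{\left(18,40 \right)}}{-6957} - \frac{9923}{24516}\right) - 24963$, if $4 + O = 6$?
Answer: $- \frac{473078215603}{18950868} \approx -24963.0$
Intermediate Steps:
$O = 2$ ($O = -4 + 6 = 2$)
$p{\left(A,v \right)} = 10$ ($p{\left(A,v \right)} = 2 \cdot 5 = 10$)
$\left(\frac{p{\left(18,40 \right)}}{-6957} - \frac{9923}{24516}\right) - 24963 = \left(\frac{10}{-6957} - \frac{9923}{24516}\right) - 24963 = \left(10 \left(- \frac{1}{6957}\right) - \frac{9923}{24516}\right) - 24963 = \left(- \frac{10}{6957} - \frac{9923}{24516}\right) - 24963 = - \frac{7697719}{18950868} - 24963 = - \frac{473078215603}{18950868}$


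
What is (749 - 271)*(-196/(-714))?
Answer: 6692/51 ≈ 131.22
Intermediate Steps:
(749 - 271)*(-196/(-714)) = 478*(-196*(-1/714)) = 478*(14/51) = 6692/51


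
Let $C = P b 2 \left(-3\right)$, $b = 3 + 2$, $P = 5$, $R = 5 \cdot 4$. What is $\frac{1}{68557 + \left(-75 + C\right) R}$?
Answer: $\frac{1}{64057} \approx 1.5611 \cdot 10^{-5}$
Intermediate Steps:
$R = 20$
$b = 5$
$C = -150$ ($C = 5 \cdot 5 \cdot 2 \left(-3\right) = 25 \left(-6\right) = -150$)
$\frac{1}{68557 + \left(-75 + C\right) R} = \frac{1}{68557 + \left(-75 - 150\right) 20} = \frac{1}{68557 - 4500} = \frac{1}{64057}$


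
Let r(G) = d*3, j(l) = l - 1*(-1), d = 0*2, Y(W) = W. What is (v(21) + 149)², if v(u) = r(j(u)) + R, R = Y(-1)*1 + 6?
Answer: 23716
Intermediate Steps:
d = 0
j(l) = 1 + l (j(l) = l + 1 = 1 + l)
R = 5 (R = -1*1 + 6 = -1 + 6 = 5)
r(G) = 0 (r(G) = 0*3 = 0)
v(u) = 5 (v(u) = 0 + 5 = 5)
(v(21) + 149)² = (5 + 149)² = 154² = 23716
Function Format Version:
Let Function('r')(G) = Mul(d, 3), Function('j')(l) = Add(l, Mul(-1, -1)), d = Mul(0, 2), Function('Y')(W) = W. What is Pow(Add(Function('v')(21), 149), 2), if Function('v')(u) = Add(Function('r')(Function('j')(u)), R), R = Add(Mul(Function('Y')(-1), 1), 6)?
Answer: 23716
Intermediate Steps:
d = 0
Function('j')(l) = Add(1, l) (Function('j')(l) = Add(l, 1) = Add(1, l))
R = 5 (R = Add(Mul(-1, 1), 6) = Add(-1, 6) = 5)
Function('r')(G) = 0 (Function('r')(G) = Mul(0, 3) = 0)
Function('v')(u) = 5 (Function('v')(u) = Add(0, 5) = 5)
Pow(Add(Function('v')(21), 149), 2) = Pow(Add(5, 149), 2) = Pow(154, 2) = 23716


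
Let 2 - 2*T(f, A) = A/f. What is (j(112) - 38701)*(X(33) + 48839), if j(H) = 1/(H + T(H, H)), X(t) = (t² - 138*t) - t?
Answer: -394816868543/225 ≈ -1.7547e+9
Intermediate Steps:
X(t) = t² - 139*t
T(f, A) = 1 - A/(2*f)
j(H) = 1/(½ + H) (j(H) = 1/(H + (H - H/2)/H) = 1/(H + (H/2)/H) = 1/(H + ½) = 1/(½ + H))
(j(112) - 38701)*(X(33) + 48839) = (2/(1 + 2*112) - 38701)*(33*(-139 + 33) + 48839) = (2/(1 + 224) - 38701)*(33*(-106) + 48839) = (2/225 - 38701)*(-3498 + 48839) = (2*(1/225) - 38701)*45341 = (2/225 - 38701)*45341 = -8707723/225*45341 = -394816868543/225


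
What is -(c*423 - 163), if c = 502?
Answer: -212183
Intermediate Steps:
-(c*423 - 163) = -(502*423 - 163) = -(212346 - 163) = -1*212183 = -212183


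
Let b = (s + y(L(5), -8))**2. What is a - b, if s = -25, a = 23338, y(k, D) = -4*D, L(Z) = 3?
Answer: 23289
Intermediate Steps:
b = 49 (b = (-25 - 4*(-8))**2 = (-25 + 32)**2 = 7**2 = 49)
a - b = 23338 - 1*49 = 23338 - 49 = 23289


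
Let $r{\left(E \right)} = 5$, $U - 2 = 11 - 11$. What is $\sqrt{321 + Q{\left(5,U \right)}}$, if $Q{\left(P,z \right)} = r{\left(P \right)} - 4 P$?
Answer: $3 \sqrt{34} \approx 17.493$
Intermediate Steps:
$U = 2$ ($U = 2 + \left(11 - 11\right) = 2 + 0 = 2$)
$Q{\left(P,z \right)} = 5 - 4 P$
$\sqrt{321 + Q{\left(5,U \right)}} = \sqrt{321 + \left(5 - 20\right)} = \sqrt{321 - 15} = \sqrt{306} = 3 \sqrt{34}$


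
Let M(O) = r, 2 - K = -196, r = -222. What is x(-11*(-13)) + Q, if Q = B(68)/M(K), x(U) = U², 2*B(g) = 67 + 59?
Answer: 1513205/74 ≈ 20449.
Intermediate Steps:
B(g) = 63 (B(g) = (67 + 59)/2 = (½)*126 = 63)
K = 198 (K = 2 - 1*(-196) = 2 + 196 = 198)
M(O) = -222
Q = -21/74 (Q = 63/(-222) = 63*(-1/222) = -21/74 ≈ -0.28378)
x(-11*(-13)) + Q = (-11*(-13))² - 21/74 = 143² - 21/74 = 20449 - 21/74 = 1513205/74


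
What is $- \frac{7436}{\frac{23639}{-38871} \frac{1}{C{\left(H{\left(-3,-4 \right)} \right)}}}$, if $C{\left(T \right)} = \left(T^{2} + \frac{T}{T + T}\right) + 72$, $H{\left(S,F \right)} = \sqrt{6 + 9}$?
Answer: $\frac{328459950}{307} \approx 1.0699 \cdot 10^{6}$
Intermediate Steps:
$H{\left(S,F \right)} = \sqrt{15}$
$C{\left(T \right)} = \frac{145}{2} + T^{2}$ ($C{\left(T \right)} = \left(T^{2} + \frac{T}{2 T}\right) + 72 = \left(T^{2} + \frac{1}{2 T} T\right) + 72 = \left(T^{2} + \frac{1}{2}\right) + 72 = \left(\frac{1}{2} + T^{2}\right) + 72 = \frac{145}{2} + T^{2}$)
$- \frac{7436}{\frac{23639}{-38871} \frac{1}{C{\left(H{\left(-3,-4 \right)} \right)}}} = - \frac{7436}{\frac{23639}{-38871} \frac{1}{\frac{145}{2} + \left(\sqrt{15}\right)^{2}}} = - \frac{7436}{23639 \left(- \frac{1}{38871}\right) \frac{1}{\frac{145}{2} + 15}} = - \frac{7436}{\left(- \frac{3377}{5553}\right) \frac{1}{\frac{175}{2}}} = - \frac{7436}{\left(- \frac{3377}{5553}\right) \frac{2}{175}} = - \frac{7436}{- \frac{6754}{971775}} = \left(-7436\right) \left(- \frac{971775}{6754}\right) = \frac{328459950}{307}$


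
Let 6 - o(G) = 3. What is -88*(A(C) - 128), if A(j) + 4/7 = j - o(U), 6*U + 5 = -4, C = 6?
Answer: 77352/7 ≈ 11050.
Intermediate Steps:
U = -3/2 (U = -5/6 + (1/6)*(-4) = -5/6 - 2/3 = -3/2 ≈ -1.5000)
o(G) = 3 (o(G) = 6 - 1*3 = 6 - 3 = 3)
A(j) = -25/7 + j (A(j) = -4/7 + (j - 1*3) = -4/7 + (j - 3) = -4/7 + (-3 + j) = -25/7 + j)
-88*(A(C) - 128) = -88*((-25/7 + 6) - 128) = -88*(17/7 - 128) = -88*(-879/7) = 77352/7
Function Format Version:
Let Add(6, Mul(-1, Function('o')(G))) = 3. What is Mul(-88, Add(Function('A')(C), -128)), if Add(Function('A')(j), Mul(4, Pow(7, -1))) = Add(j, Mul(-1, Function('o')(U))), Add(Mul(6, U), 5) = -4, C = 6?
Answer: Rational(77352, 7) ≈ 11050.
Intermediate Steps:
U = Rational(-3, 2) (U = Add(Rational(-5, 6), Mul(Rational(1, 6), -4)) = Add(Rational(-5, 6), Rational(-2, 3)) = Rational(-3, 2) ≈ -1.5000)
Function('o')(G) = 3 (Function('o')(G) = Add(6, Mul(-1, 3)) = Add(6, -3) = 3)
Function('A')(j) = Add(Rational(-25, 7), j) (Function('A')(j) = Add(Rational(-4, 7), Add(j, Mul(-1, 3))) = Add(Rational(-4, 7), Add(j, -3)) = Add(Rational(-4, 7), Add(-3, j)) = Add(Rational(-25, 7), j))
Mul(-88, Add(Function('A')(C), -128)) = Mul(-88, Add(Add(Rational(-25, 7), 6), -128)) = Mul(-88, Add(Rational(17, 7), -128)) = Mul(-88, Rational(-879, 7)) = Rational(77352, 7)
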